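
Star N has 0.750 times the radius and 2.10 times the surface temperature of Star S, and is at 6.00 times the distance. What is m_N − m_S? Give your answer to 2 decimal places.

L_N/L_S = (0.750)²(2.10)⁴ = 10.94.
F_N/F_S = (L_N/L_S)/(d_N/d_S)² = 10.94/36.00 = 0.3039.
m_N − m_S = −2.5 log₁₀(0.3039) = 1.29.

1.29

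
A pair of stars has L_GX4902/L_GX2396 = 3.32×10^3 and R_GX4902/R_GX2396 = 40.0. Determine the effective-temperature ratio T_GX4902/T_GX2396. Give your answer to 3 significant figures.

L ∝ R²T⁴ gives T ∝ (L/R²)^(1/4), so
T_GX4902/T_GX2396 = (3.32×10^3 / 40.0²)^(1/4) = (2.075)^(1/4) = 1.200.

1.20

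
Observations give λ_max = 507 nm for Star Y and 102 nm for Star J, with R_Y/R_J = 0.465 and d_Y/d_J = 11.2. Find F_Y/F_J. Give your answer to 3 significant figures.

Wien's law: T_Y/T_J = λ_J/λ_Y = 102/507 = 0.2012.
L_Y/L_J = (R_Y/R_J)²(T_Y/T_J)⁴ = (0.465)²(0.2012)⁴ = 3.542×10^-4.
F_Y/F_J = (L_Y/L_J)/(d_Y/d_J)² = 3.542×10^-4/(11.2)² = 2.824×10^-6.

2.82×10^-6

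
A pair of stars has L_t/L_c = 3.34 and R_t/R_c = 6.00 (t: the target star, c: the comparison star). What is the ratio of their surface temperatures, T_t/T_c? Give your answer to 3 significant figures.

L ∝ R²T⁴ gives T ∝ (L/R²)^(1/4), so
T_t/T_c = (3.34 / 6.00²)^(1/4) = (0.09278)^(1/4) = 0.5519.

0.552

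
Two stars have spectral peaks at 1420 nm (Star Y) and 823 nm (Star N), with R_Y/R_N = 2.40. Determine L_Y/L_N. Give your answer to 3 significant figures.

Wien's law gives T ∝ 1/λ_max, so T_Y/T_N = λ_N/λ_Y = 823/1420 = 0.5796.
Then L ∝ R²T⁴ gives L_Y/L_N = (2.40)² × (0.5796)⁴ = 5.760 × 0.1128 = 0.6499.

0.650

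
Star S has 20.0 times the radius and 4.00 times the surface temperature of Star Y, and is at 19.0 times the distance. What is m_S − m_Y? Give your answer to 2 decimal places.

L_S/L_Y = (20.0)²(4.00)⁴ = 1.024×10^5.
F_S/F_Y = (L_S/L_Y)/(d_S/d_Y)² = 1.024×10^5/361.0 = 283.7.
m_S − m_Y = −2.5 log₁₀(283.7) = -6.13.

-6.13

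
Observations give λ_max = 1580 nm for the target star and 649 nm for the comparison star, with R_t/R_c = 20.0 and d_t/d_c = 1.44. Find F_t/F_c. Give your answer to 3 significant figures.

Wien's law: T_t/T_c = λ_c/λ_t = 649/1580 = 0.4108.
L_t/L_c = (R_t/R_c)²(T_t/T_c)⁴ = (20.0)²(0.4108)⁴ = 11.39.
F_t/F_c = (L_t/L_c)/(d_t/d_c)² = 11.39/(1.44)² = 5.491.

5.49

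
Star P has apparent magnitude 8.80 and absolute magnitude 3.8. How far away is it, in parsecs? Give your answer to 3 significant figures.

100 pc

m − M = 5 log₁₀(d/10 pc)
8.80 − (3.8) = 5.00 = 5 log₁₀(d/10)
d = 10 × 10^(5.00/5) = 10 × 10^1.000 = 100.0 pc.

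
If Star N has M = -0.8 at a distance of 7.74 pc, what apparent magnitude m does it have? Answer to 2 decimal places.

m = M + 5 log₁₀(d/10 pc) = -0.8 + 5 log₁₀(7.74/10)
  = -0.8 + 5 × -0.111 = -0.8 + -0.56 = -1.36.

-1.36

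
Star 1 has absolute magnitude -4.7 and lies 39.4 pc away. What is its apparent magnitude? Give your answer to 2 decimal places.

-1.72

m = M + 5 log₁₀(d/10 pc) = -4.7 + 5 log₁₀(39.4/10)
  = -4.7 + 5 × 0.595 = -4.7 + 2.98 = -1.72.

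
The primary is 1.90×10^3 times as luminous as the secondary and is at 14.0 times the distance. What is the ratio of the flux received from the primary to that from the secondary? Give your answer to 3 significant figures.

9.69

F = L/(4πd²), so F_p/F_s = (L_p/L_s) / (d_p/d_s)²
= 1.90×10^3 / (14.0)² = 1.90×10^3 / 196.0 = 9.694.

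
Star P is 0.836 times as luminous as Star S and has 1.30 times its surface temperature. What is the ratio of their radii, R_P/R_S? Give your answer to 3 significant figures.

L ∝ R²T⁴ gives R ∝ √L / T², so
R_P/R_S = √(0.836) / (1.30)² = 0.9143 / 1.690 = 0.5410.

0.541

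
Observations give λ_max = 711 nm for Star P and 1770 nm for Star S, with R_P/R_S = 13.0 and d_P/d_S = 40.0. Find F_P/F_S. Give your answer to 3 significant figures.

4.06

Wien's law: T_P/T_S = λ_S/λ_P = 1770/711 = 2.489.
L_P/L_S = (R_P/R_S)²(T_P/T_S)⁴ = (13.0)²(2.489)⁴ = 6491.
F_P/F_S = (L_P/L_S)/(d_P/d_S)² = 6491/(40.0)² = 4.057.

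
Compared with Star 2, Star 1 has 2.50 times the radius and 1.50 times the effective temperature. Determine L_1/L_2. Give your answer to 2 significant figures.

From the Stefan–Boltzmann law, L ∝ R²T⁴, so
L_1/L_2 = (R_1/R_2)² (T_1/T_2)⁴ = (2.50)² × (1.50)⁴ = 6.250 × 5.062 = 31.64.

32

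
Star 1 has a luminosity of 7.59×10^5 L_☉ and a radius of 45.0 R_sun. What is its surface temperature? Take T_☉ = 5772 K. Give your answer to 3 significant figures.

2.54×10^4 K

T/T_☉ = (L/L_☉)^(1/4) / (R/R_☉)^(1/2)
T = 5772 × (7.59×10^5)^(1/4) / √(45.0) = 5772 × 29.52 / 6.708 = 2.540×10^4 K.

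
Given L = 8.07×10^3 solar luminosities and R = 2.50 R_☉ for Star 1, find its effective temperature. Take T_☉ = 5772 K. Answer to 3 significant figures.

3.46×10^4 K

T/T_☉ = (L/L_☉)^(1/4) / (R/R_☉)^(1/2)
T = 5772 × (8.07×10^3)^(1/4) / √(2.50) = 5772 × 9.478 / 1.581 = 3.460×10^4 K.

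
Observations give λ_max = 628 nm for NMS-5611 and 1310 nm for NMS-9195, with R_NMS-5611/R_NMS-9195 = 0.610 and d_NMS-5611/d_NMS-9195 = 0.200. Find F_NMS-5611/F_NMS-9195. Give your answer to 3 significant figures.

Wien's law: T_NMS-5611/T_NMS-9195 = λ_NMS-9195/λ_NMS-5611 = 1310/628 = 2.086.
L_NMS-5611/L_NMS-9195 = (R_NMS-5611/R_NMS-9195)²(T_NMS-5611/T_NMS-9195)⁴ = (0.610)²(2.086)⁴ = 7.045.
F_NMS-5611/F_NMS-9195 = (L_NMS-5611/L_NMS-9195)/(d_NMS-5611/d_NMS-9195)² = 7.045/(0.200)² = 176.1.

176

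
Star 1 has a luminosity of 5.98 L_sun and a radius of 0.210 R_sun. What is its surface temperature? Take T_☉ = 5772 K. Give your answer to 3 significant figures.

T/T_☉ = (L/L_☉)^(1/4) / (R/R_☉)^(1/2)
T = 5772 × (5.98)^(1/4) / √(0.210) = 5772 × 1.564 / 0.4583 = 1.970×10^4 K.

1.97×10^4 K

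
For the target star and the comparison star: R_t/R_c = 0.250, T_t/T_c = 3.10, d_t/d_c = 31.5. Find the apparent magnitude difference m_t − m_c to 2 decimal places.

5.59

L_t/L_c = (0.250)²(3.10)⁴ = 5.772.
F_t/F_c = (L_t/L_c)/(d_t/d_c)² = 5.772/992.2 = 0.005817.
m_t − m_c = −2.5 log₁₀(0.005817) = 5.59.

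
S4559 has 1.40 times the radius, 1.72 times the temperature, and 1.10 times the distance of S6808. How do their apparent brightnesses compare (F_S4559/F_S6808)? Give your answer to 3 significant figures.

14.2

L_S4559/L_S6808 = (R_S4559/R_S6808)²(T_S4559/T_S6808)⁴ = (1.40)² × (1.72)⁴ = 17.15.
F_S4559/F_S6808 = (L_S4559/L_S6808)/(d_S4559/d_S6808)² = 17.15 / (1.10)² = 14.18.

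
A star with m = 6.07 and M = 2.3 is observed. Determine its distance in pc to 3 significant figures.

56.8 pc

m − M = 5 log₁₀(d/10 pc)
6.07 − (2.3) = 3.77 = 5 log₁₀(d/10)
d = 10 × 10^(3.77/5) = 10 × 10^0.754 = 56.75 pc.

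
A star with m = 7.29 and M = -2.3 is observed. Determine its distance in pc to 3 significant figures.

828 pc

m − M = 5 log₁₀(d/10 pc)
7.29 − (-2.3) = 9.59 = 5 log₁₀(d/10)
d = 10 × 10^(9.59/5) = 10 × 10^1.918 = 827.9 pc.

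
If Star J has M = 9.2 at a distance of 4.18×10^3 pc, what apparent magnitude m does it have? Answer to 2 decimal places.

m = M + 5 log₁₀(d/10 pc) = 9.2 + 5 log₁₀(4.18×10^3/10)
  = 9.2 + 5 × 2.621 = 9.2 + 13.11 = 22.31.

22.31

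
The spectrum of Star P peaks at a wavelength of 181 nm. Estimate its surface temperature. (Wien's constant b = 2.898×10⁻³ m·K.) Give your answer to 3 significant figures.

1.60×10^4 K

T = b/λ_max = 2.898×10⁻³ / (181×10⁻⁹) = 1.601×10^4 K.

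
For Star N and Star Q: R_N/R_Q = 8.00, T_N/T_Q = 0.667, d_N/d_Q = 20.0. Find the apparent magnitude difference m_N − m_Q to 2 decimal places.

3.75

L_N/L_Q = (8.00)²(0.667)⁴ = 12.67.
F_N/F_Q = (L_N/L_Q)/(d_N/d_Q)² = 12.67/400.0 = 0.03167.
m_N − m_Q = −2.5 log₁₀(0.03167) = 3.75.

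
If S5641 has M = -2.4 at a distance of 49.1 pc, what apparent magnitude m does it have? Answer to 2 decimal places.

m = M + 5 log₁₀(d/10 pc) = -2.4 + 5 log₁₀(49.1/10)
  = -2.4 + 5 × 0.691 = -2.4 + 3.46 = 1.06.

1.06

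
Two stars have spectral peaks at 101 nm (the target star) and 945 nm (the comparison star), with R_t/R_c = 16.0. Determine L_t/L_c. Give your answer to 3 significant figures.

Wien's law gives T ∝ 1/λ_max, so T_t/T_c = λ_c/λ_t = 945/101 = 9.356.
Then L ∝ R²T⁴ gives L_t/L_c = (16.0)² × (9.356)⁴ = 256.0 × 7664 = 1.962×10^6.

1.96×10^6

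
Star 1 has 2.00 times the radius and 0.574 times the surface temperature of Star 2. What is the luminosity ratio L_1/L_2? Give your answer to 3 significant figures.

0.434

From the Stefan–Boltzmann law, L ∝ R²T⁴, so
L_1/L_2 = (R_1/R_2)² (T_1/T_2)⁴ = (2.00)² × (0.574)⁴ = 4.000 × 0.1086 = 0.4342.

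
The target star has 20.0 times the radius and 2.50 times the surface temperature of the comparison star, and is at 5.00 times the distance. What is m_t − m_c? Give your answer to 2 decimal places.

L_t/L_c = (20.0)²(2.50)⁴ = 1.562×10^4.
F_t/F_c = (L_t/L_c)/(d_t/d_c)² = 1.562×10^4/25.00 = 625.0.
m_t − m_c = −2.5 log₁₀(625.0) = -6.99.

-6.99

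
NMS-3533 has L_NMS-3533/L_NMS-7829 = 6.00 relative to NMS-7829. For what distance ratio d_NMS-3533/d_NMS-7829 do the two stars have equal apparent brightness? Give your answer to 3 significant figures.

2.45

Equal flux requires L_NMS-3533/d_NMS-3533² = L_NMS-7829/d_NMS-7829², so d_NMS-3533/d_NMS-7829 = √(L_NMS-3533/L_NMS-7829)
= √(6.00) = 2.449.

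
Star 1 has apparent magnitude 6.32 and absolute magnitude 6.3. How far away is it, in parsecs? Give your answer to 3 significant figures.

10.1 pc

m − M = 5 log₁₀(d/10 pc)
6.32 − (6.3) = 0.02 = 5 log₁₀(d/10)
d = 10 × 10^(0.02/5) = 10 × 10^0.004 = 10.09 pc.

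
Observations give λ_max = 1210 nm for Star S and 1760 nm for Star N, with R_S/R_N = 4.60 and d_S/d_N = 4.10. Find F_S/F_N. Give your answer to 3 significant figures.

Wien's law: T_S/T_N = λ_N/λ_S = 1760/1210 = 1.455.
L_S/L_N = (R_S/R_N)²(T_S/T_N)⁴ = (4.60)²(1.455)⁴ = 94.72.
F_S/F_N = (L_S/L_N)/(d_S/d_N)² = 94.72/(4.10)² = 5.635.

5.63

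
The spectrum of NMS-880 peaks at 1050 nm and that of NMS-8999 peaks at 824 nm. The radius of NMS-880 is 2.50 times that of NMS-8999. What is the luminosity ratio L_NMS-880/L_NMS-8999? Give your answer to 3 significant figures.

2.37

Wien's law gives T ∝ 1/λ_max, so T_NMS-880/T_NMS-8999 = λ_NMS-8999/λ_NMS-880 = 824/1050 = 0.7848.
Then L ∝ R²T⁴ gives L_NMS-880/L_NMS-8999 = (2.50)² × (0.7848)⁴ = 6.250 × 0.3793 = 2.370.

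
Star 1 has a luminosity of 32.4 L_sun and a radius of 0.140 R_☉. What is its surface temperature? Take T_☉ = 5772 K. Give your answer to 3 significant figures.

T/T_☉ = (L/L_☉)^(1/4) / (R/R_☉)^(1/2)
T = 5772 × (32.4)^(1/4) / √(0.140) = 5772 × 2.386 / 0.3742 = 3.680×10^4 K.

3.68×10^4 K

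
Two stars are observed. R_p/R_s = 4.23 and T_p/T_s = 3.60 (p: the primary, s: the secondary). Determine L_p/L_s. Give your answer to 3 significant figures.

3.01×10^3

From the Stefan–Boltzmann law, L ∝ R²T⁴, so
L_p/L_s = (R_p/R_s)² (T_p/T_s)⁴ = (4.23)² × (3.60)⁴ = 17.89 × 168.0 = 3005.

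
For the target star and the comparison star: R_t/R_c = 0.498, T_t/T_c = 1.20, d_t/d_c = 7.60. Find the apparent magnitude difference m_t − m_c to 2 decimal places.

L_t/L_c = (0.498)²(1.20)⁴ = 0.5143.
F_t/F_c = (L_t/L_c)/(d_t/d_c)² = 0.5143/57.76 = 0.008903.
m_t − m_c = −2.5 log₁₀(0.008903) = 5.13.

5.13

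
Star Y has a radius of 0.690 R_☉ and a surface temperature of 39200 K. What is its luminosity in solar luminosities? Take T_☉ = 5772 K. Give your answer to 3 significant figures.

L/L_☉ = (R/R_☉)² (T/T_☉)⁴ = (0.690)² × (39200/5772)⁴
       = 0.4761 × (6.791)⁴ = 0.4761 × 2127 = 1013.

1.01×10^3 solar luminosities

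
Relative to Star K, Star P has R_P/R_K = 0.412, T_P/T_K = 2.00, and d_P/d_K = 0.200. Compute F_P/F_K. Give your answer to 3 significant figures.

67.9

L_P/L_K = (R_P/R_K)²(T_P/T_K)⁴ = (0.412)² × (2.00)⁴ = 2.716.
F_P/F_K = (L_P/L_K)/(d_P/d_K)² = 2.716 / (0.200)² = 67.90.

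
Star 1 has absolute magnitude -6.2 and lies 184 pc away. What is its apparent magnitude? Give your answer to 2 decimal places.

0.12

m = M + 5 log₁₀(d/10 pc) = -6.2 + 5 log₁₀(184/10)
  = -6.2 + 5 × 1.265 = -6.2 + 6.32 = 0.12.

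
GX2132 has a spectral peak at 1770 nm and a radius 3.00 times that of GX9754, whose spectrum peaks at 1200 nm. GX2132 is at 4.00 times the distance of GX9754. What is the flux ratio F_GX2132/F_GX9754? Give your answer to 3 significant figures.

Wien's law: T_GX2132/T_GX9754 = λ_GX9754/λ_GX2132 = 1200/1770 = 0.6780.
L_GX2132/L_GX9754 = (R_GX2132/R_GX9754)²(T_GX2132/T_GX9754)⁴ = (3.00)²(0.6780)⁴ = 1.901.
F_GX2132/F_GX9754 = (L_GX2132/L_GX9754)/(d_GX2132/d_GX9754)² = 1.901/(4.00)² = 0.1188.

0.119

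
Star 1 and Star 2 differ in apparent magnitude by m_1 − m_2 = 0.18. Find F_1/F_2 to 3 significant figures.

F_1/F_2 = 10^(−(m_1 − m_2)/2.5) = 10^(-0.18/2.5) = 10^-0.072 = 0.8472.

0.847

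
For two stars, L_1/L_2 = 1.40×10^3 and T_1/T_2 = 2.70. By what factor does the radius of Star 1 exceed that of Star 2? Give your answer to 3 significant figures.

L ∝ R²T⁴ gives R ∝ √L / T², so
R_1/R_2 = √(1.40×10^3) / (2.70)² = 37.42 / 7.290 = 5.133.

5.13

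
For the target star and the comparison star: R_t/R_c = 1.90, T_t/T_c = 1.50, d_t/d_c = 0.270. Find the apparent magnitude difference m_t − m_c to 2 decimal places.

-6.00

L_t/L_c = (1.90)²(1.50)⁴ = 18.28.
F_t/F_c = (L_t/L_c)/(d_t/d_c)² = 18.28/0.07290 = 250.7.
m_t − m_c = −2.5 log₁₀(250.7) = -6.00.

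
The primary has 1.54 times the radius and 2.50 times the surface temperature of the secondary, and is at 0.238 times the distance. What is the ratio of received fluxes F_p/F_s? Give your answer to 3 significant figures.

L_p/L_s = (R_p/R_s)²(T_p/T_s)⁴ = (1.54)² × (2.50)⁴ = 92.64.
F_p/F_s = (L_p/L_s)/(d_p/d_s)² = 92.64 / (0.238)² = 1635.

1.64×10^3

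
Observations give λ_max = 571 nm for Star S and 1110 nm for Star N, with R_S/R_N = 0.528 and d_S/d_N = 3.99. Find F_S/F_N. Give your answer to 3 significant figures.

Wien's law: T_S/T_N = λ_N/λ_S = 1110/571 = 1.944.
L_S/L_N = (R_S/R_N)²(T_S/T_N)⁴ = (0.528)²(1.944)⁴ = 3.981.
F_S/F_N = (L_S/L_N)/(d_S/d_N)² = 3.981/(3.99)² = 0.2501.

0.250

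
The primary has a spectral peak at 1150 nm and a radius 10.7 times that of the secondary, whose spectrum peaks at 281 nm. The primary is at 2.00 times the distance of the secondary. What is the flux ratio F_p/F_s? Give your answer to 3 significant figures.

Wien's law: T_p/T_s = λ_s/λ_p = 281/1150 = 0.2443.
L_p/L_s = (R_p/R_s)²(T_p/T_s)⁴ = (10.7)²(0.2443)⁴ = 0.4081.
F_p/F_s = (L_p/L_s)/(d_p/d_s)² = 0.4081/(2.00)² = 0.1020.

0.102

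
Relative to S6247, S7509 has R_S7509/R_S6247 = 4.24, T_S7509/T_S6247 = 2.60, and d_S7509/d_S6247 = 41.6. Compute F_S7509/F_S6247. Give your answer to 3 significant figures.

L_S7509/L_S6247 = (R_S7509/R_S6247)²(T_S7509/T_S6247)⁴ = (4.24)² × (2.60)⁴ = 821.5.
F_S7509/F_S6247 = (L_S7509/L_S6247)/(d_S7509/d_S6247)² = 821.5 / (41.6)² = 0.4747.

0.475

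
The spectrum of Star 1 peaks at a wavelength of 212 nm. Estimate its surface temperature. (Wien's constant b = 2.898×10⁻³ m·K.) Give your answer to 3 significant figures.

1.37×10^4 K

T = b/λ_max = 2.898×10⁻³ / (212×10⁻⁹) = 1.367×10^4 K.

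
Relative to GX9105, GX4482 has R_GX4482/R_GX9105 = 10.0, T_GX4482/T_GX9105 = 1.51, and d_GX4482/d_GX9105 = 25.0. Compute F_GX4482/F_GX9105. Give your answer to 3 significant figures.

L_GX4482/L_GX9105 = (R_GX4482/R_GX9105)²(T_GX4482/T_GX9105)⁴ = (10.0)² × (1.51)⁴ = 519.9.
F_GX4482/F_GX9105 = (L_GX4482/L_GX9105)/(d_GX4482/d_GX9105)² = 519.9 / (25.0)² = 0.8318.

0.832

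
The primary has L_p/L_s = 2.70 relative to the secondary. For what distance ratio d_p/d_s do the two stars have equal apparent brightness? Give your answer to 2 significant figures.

Equal flux requires L_p/d_p² = L_s/d_s², so d_p/d_s = √(L_p/L_s)
= √(2.70) = 1.643.

1.6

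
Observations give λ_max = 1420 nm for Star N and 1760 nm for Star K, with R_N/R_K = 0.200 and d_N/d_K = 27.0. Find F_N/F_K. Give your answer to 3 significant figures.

Wien's law: T_N/T_K = λ_K/λ_N = 1760/1420 = 1.239.
L_N/L_K = (R_N/R_K)²(T_N/T_K)⁴ = (0.200)²(1.239)⁴ = 0.09440.
F_N/F_K = (L_N/L_K)/(d_N/d_K)² = 0.09440/(27.0)² = 1.295×10^-4.

1.29×10^-4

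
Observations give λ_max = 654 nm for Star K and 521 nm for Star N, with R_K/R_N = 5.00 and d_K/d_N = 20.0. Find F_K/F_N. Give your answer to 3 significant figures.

Wien's law: T_K/T_N = λ_N/λ_K = 521/654 = 0.7966.
L_K/L_N = (R_K/R_N)²(T_K/T_N)⁴ = (5.00)²(0.7966)⁴ = 10.07.
F_K/F_N = (L_K/L_N)/(d_K/d_N)² = 10.07/(20.0)² = 0.02517.

0.0252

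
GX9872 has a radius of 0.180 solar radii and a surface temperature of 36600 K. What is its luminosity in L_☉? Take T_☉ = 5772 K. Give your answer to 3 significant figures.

52.4 L_☉

L/L_☉ = (R/R_☉)² (T/T_☉)⁴ = (0.180)² × (36600/5772)⁴
       = 0.03240 × (6.341)⁴ = 0.03240 × 1617 = 52.38.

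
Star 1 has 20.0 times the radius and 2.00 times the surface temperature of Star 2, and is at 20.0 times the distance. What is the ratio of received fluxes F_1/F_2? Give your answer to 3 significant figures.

16.0

L_1/L_2 = (R_1/R_2)²(T_1/T_2)⁴ = (20.0)² × (2.00)⁴ = 6400.
F_1/F_2 = (L_1/L_2)/(d_1/d_2)² = 6400 / (20.0)² = 16.00.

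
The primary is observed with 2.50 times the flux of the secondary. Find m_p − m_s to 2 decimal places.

m_p − m_s = −2.5 log₁₀(F_p/F_s) = −2.5 log₁₀(2.50) = −2.5 × (0.398) = -0.995.

-0.99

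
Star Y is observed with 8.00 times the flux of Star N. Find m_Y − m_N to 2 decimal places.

-2.26

m_Y − m_N = −2.5 log₁₀(F_Y/F_N) = −2.5 log₁₀(8.00) = −2.5 × (0.903) = -2.258.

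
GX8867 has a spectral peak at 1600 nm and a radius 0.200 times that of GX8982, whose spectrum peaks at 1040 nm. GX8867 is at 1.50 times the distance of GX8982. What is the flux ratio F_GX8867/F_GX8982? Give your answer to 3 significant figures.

0.00317

Wien's law: T_GX8867/T_GX8982 = λ_GX8982/λ_GX8867 = 1040/1600 = 0.6500.
L_GX8867/L_GX8982 = (R_GX8867/R_GX8982)²(T_GX8867/T_GX8982)⁴ = (0.200)²(0.6500)⁴ = 0.007140.
F_GX8867/F_GX8982 = (L_GX8867/L_GX8982)/(d_GX8867/d_GX8982)² = 0.007140/(1.50)² = 0.003173.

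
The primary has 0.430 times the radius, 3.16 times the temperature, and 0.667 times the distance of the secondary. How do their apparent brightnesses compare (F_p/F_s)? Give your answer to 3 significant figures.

41.4

L_p/L_s = (R_p/R_s)²(T_p/T_s)⁴ = (0.430)² × (3.16)⁴ = 18.44.
F_p/F_s = (L_p/L_s)/(d_p/d_s)² = 18.44 / (0.667)² = 41.44.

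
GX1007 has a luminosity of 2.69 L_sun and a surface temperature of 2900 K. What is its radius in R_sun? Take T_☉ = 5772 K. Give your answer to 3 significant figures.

R/R_☉ = √(L/L_☉) / (T/T_☉)² = √(2.69) / (0.5024)²
       = 1.640 / 0.2524 = 6.497.

6.50 R_sun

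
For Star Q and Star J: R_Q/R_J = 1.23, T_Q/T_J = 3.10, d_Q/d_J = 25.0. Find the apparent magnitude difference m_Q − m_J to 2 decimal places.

1.63

L_Q/L_J = (1.23)²(3.10)⁴ = 139.7.
F_Q/F_J = (L_Q/L_J)/(d_Q/d_J)² = 139.7/625.0 = 0.2236.
m_Q − m_J = −2.5 log₁₀(0.2236) = 1.63.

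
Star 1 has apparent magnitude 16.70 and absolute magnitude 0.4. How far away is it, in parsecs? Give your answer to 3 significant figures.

1.82×10^4 pc

m − M = 5 log₁₀(d/10 pc)
16.70 − (0.4) = 16.30 = 5 log₁₀(d/10)
d = 10 × 10^(16.30/5) = 10 × 10^3.260 = 1.820×10^4 pc.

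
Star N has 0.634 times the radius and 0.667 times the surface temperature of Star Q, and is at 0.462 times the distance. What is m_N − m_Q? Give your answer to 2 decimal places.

L_N/L_Q = (0.634)²(0.667)⁴ = 0.07956.
F_N/F_Q = (L_N/L_Q)/(d_N/d_Q)² = 0.07956/0.2134 = 0.3727.
m_N − m_Q = −2.5 log₁₀(0.3727) = 1.07.

1.07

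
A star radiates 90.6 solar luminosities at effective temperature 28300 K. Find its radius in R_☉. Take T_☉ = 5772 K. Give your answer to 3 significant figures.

0.396 R_☉

R/R_☉ = √(L/L_☉) / (T/T_☉)² = √(90.6) / (4.903)²
       = 9.518 / 24.04 = 0.3960.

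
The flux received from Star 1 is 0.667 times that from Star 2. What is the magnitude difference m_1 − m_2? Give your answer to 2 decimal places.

0.44

m_1 − m_2 = −2.5 log₁₀(F_1/F_2) = −2.5 log₁₀(0.667) = −2.5 × (-0.176) = 0.440.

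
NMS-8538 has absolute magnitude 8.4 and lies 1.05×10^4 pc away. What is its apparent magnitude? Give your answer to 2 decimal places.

m = M + 5 log₁₀(d/10 pc) = 8.4 + 5 log₁₀(1.05×10^4/10)
  = 8.4 + 5 × 3.021 = 8.4 + 15.11 = 23.51.

23.51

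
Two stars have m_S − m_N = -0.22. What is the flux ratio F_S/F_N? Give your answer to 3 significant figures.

1.22

F_S/F_N = 10^(−(m_S − m_N)/2.5) = 10^(0.22/2.5) = 10^0.088 = 1.225.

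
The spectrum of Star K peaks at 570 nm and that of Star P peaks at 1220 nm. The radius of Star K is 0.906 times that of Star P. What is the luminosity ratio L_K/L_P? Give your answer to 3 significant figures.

Wien's law gives T ∝ 1/λ_max, so T_K/T_P = λ_P/λ_K = 1220/570 = 2.140.
Then L ∝ R²T⁴ gives L_K/L_P = (0.906)² × (2.140)⁴ = 0.8208 × 20.99 = 17.23.

17.2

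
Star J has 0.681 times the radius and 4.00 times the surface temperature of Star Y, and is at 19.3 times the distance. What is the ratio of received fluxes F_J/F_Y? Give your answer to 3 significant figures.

0.319

L_J/L_Y = (R_J/R_Y)²(T_J/T_Y)⁴ = (0.681)² × (4.00)⁴ = 118.7.
F_J/F_Y = (L_J/L_Y)/(d_J/d_Y)² = 118.7 / (19.3)² = 0.3187.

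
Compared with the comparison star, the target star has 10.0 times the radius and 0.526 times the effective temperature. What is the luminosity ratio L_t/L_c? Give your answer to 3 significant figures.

From the Stefan–Boltzmann law, L ∝ R²T⁴, so
L_t/L_c = (R_t/R_c)² (T_t/T_c)⁴ = (10.0)² × (0.526)⁴ = 100.0 × 0.07655 = 7.655.

7.65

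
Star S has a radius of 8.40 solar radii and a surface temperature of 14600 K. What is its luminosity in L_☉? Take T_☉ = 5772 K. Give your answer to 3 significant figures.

2.89×10^3 L_☉

L/L_☉ = (R/R_☉)² (T/T_☉)⁴ = (8.40)² × (14600/5772)⁴
       = 70.56 × (2.529)⁴ = 70.56 × 40.94 = 2888.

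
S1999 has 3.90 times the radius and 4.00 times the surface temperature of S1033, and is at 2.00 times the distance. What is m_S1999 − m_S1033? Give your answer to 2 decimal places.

-7.47

L_S1999/L_S1033 = (3.90)²(4.00)⁴ = 3894.
F_S1999/F_S1033 = (L_S1999/L_S1033)/(d_S1999/d_S1033)² = 3894/4.000 = 973.4.
m_S1999 − m_S1033 = −2.5 log₁₀(973.4) = -7.47.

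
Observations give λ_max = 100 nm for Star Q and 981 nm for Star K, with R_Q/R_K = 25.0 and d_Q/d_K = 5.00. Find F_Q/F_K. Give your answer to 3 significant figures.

2.32×10^5

Wien's law: T_Q/T_K = λ_K/λ_Q = 981/100 = 9.810.
L_Q/L_K = (R_Q/R_K)²(T_Q/T_K)⁴ = (25.0)²(9.810)⁴ = 5.788×10^6.
F_Q/F_K = (L_Q/L_K)/(d_Q/d_K)² = 5.788×10^6/(5.00)² = 2.315×10^5.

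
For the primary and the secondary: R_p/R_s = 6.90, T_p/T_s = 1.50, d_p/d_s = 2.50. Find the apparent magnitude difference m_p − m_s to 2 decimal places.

L_p/L_s = (6.90)²(1.50)⁴ = 241.0.
F_p/F_s = (L_p/L_s)/(d_p/d_s)² = 241.0/6.250 = 38.56.
m_p − m_s = −2.5 log₁₀(38.56) = -3.97.

-3.97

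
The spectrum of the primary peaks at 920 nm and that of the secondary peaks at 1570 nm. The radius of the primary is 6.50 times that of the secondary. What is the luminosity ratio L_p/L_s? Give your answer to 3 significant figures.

Wien's law gives T ∝ 1/λ_max, so T_p/T_s = λ_s/λ_p = 1570/920 = 1.707.
Then L ∝ R²T⁴ gives L_p/L_s = (6.50)² × (1.707)⁴ = 42.25 × 8.481 = 358.3.

358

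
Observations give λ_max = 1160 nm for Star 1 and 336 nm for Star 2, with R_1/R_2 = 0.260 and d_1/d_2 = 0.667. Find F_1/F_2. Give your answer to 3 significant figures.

Wien's law: T_1/T_2 = λ_2/λ_1 = 336/1160 = 0.2897.
L_1/L_2 = (R_1/R_2)²(T_1/T_2)⁴ = (0.260)²(0.2897)⁴ = 4.759×10^-4.
F_1/F_2 = (L_1/L_2)/(d_1/d_2)² = 4.759×10^-4/(0.667)² = 0.001070.

0.00107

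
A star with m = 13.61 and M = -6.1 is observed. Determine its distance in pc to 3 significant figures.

8.75×10^4 pc

m − M = 5 log₁₀(d/10 pc)
13.61 − (-6.1) = 19.71 = 5 log₁₀(d/10)
d = 10 × 10^(19.71/5) = 10 × 10^3.942 = 8.750×10^4 pc.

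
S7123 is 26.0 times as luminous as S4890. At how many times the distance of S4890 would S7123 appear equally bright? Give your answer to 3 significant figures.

Equal flux requires L_S7123/d_S7123² = L_S4890/d_S4890², so d_S7123/d_S4890 = √(L_S7123/L_S4890)
= √(26.0) = 5.099.

5.10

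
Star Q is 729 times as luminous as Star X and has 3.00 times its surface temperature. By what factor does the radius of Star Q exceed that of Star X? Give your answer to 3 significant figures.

3.00

L ∝ R²T⁴ gives R ∝ √L / T², so
R_Q/R_X = √(729) / (3.00)² = 27.00 / 9.000 = 3.000.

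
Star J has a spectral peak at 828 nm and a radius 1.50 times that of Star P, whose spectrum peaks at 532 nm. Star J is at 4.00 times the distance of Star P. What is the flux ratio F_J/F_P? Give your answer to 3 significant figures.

0.0240

Wien's law: T_J/T_P = λ_P/λ_J = 532/828 = 0.6425.
L_J/L_P = (R_J/R_P)²(T_J/T_P)⁴ = (1.50)²(0.6425)⁴ = 0.3834.
F_J/F_P = (L_J/L_P)/(d_J/d_P)² = 0.3834/(4.00)² = 0.02397.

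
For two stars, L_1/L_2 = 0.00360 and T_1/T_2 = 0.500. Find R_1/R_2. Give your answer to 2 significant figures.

0.24

L ∝ R²T⁴ gives R ∝ √L / T², so
R_1/R_2 = √(0.00360) / (0.500)² = 0.06000 / 0.2500 = 0.2400.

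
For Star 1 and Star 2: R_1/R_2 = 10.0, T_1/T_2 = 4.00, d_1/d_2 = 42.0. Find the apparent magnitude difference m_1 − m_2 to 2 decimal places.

-2.90

L_1/L_2 = (10.0)²(4.00)⁴ = 2.560×10^4.
F_1/F_2 = (L_1/L_2)/(d_1/d_2)² = 2.560×10^4/1764 = 14.51.
m_1 − m_2 = −2.5 log₁₀(14.51) = -2.90.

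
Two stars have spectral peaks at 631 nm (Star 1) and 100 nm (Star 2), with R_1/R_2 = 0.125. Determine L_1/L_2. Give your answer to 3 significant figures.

Wien's law gives T ∝ 1/λ_max, so T_1/T_2 = λ_2/λ_1 = 100/631 = 0.1585.
Then L ∝ R²T⁴ gives L_1/L_2 = (0.125)² × (0.1585)⁴ = 0.01562 × 6.308×10^-4 = 9.856×10^-6.

9.86×10^-6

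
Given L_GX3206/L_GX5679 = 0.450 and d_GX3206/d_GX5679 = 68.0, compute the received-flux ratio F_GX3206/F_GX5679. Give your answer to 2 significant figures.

9.7×10^-5

F = L/(4πd²), so F_GX3206/F_GX5679 = (L_GX3206/L_GX5679) / (d_GX3206/d_GX5679)²
= 0.450 / (68.0)² = 0.450 / 4624 = 9.732×10^-5.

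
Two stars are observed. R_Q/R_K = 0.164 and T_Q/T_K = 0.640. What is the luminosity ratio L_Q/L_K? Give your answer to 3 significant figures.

0.00451

From the Stefan–Boltzmann law, L ∝ R²T⁴, so
L_Q/L_K = (R_Q/R_K)² (T_Q/T_K)⁴ = (0.164)² × (0.640)⁴ = 0.02690 × 0.1678 = 0.004512.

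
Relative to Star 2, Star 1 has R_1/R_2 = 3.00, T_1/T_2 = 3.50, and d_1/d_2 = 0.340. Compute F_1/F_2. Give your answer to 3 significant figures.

1.17×10^4

L_1/L_2 = (R_1/R_2)²(T_1/T_2)⁴ = (3.00)² × (3.50)⁴ = 1351.
F_1/F_2 = (L_1/L_2)/(d_1/d_2)² = 1351 / (0.340)² = 1.168×10^4.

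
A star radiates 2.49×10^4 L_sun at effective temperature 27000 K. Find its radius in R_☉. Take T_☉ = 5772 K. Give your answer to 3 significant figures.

R/R_☉ = √(L/L_☉) / (T/T_☉)² = √(2.49×10^4) / (4.678)²
       = 157.8 / 21.88 = 7.211.

7.21 R_☉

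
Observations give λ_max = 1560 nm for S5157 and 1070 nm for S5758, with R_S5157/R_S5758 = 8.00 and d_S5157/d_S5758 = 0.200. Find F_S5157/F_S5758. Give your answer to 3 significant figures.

354

Wien's law: T_S5157/T_S5758 = λ_S5758/λ_S5157 = 1070/1560 = 0.6859.
L_S5157/L_S5758 = (R_S5157/R_S5758)²(T_S5157/T_S5758)⁴ = (8.00)²(0.6859)⁴ = 14.17.
F_S5157/F_S5758 = (L_S5157/L_S5758)/(d_S5157/d_S5758)² = 14.17/(0.200)² = 354.1.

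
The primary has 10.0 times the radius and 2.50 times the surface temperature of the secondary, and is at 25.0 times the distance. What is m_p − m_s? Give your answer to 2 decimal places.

L_p/L_s = (10.0)²(2.50)⁴ = 3906.
F_p/F_s = (L_p/L_s)/(d_p/d_s)² = 3906/625.0 = 6.250.
m_p − m_s = −2.5 log₁₀(6.250) = -1.99.

-1.99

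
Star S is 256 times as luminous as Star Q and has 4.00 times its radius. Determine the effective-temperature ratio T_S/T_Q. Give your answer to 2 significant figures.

L ∝ R²T⁴ gives T ∝ (L/R²)^(1/4), so
T_S/T_Q = (256 / 4.00²)^(1/4) = (16.00)^(1/4) = 2.000.

2.0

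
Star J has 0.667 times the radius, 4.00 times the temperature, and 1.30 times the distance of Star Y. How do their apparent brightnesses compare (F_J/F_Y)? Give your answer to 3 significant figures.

67.4

L_J/L_Y = (R_J/R_Y)²(T_J/T_Y)⁴ = (0.667)² × (4.00)⁴ = 113.9.
F_J/F_Y = (L_J/L_Y)/(d_J/d_Y)² = 113.9 / (1.30)² = 67.39.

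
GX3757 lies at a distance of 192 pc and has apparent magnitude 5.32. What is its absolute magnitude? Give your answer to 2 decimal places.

M = m − 5 log₁₀(d/10 pc) = 5.32 − 5 log₁₀(192/10)
  = 5.32 − 5 × 1.283 = 5.32 − 6.42 = -1.10.

-1.10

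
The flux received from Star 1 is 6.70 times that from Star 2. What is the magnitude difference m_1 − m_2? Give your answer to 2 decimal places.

m_1 − m_2 = −2.5 log₁₀(F_1/F_2) = −2.5 log₁₀(6.70) = −2.5 × (0.826) = -2.065.

-2.07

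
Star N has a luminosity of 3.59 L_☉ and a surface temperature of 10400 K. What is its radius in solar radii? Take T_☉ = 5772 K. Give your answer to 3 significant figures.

0.584 solar radii

R/R_☉ = √(L/L_☉) / (T/T_☉)² = √(3.59) / (1.802)²
       = 1.895 / 3.246 = 0.5836.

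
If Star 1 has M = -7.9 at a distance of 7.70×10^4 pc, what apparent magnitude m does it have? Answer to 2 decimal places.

11.53

m = M + 5 log₁₀(d/10 pc) = -7.9 + 5 log₁₀(7.70×10^4/10)
  = -7.9 + 5 × 3.886 = -7.9 + 19.43 = 11.53.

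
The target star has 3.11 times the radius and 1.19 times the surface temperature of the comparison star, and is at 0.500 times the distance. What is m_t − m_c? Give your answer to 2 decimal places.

L_t/L_c = (3.11)²(1.19)⁴ = 19.40.
F_t/F_c = (L_t/L_c)/(d_t/d_c)² = 19.40/0.2500 = 77.58.
m_t − m_c = −2.5 log₁₀(77.58) = -4.72.

-4.72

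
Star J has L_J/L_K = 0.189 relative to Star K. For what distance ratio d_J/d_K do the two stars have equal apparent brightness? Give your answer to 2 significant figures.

0.43

Equal flux requires L_J/d_J² = L_K/d_K², so d_J/d_K = √(L_J/L_K)
= √(0.189) = 0.4347.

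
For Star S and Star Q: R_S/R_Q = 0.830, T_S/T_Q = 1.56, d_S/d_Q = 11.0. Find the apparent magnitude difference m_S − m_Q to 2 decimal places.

L_S/L_Q = (0.830)²(1.56)⁴ = 4.080.
F_S/F_Q = (L_S/L_Q)/(d_S/d_Q)² = 4.080/121.0 = 0.03372.
m_S − m_Q = −2.5 log₁₀(0.03372) = 3.68.

3.68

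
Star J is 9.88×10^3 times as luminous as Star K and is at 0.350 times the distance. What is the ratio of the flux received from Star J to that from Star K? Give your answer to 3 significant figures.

8.07×10^4

F = L/(4πd²), so F_J/F_K = (L_J/L_K) / (d_J/d_K)²
= 9.88×10^3 / (0.350)² = 9.88×10^3 / 0.1225 = 8.065×10^4.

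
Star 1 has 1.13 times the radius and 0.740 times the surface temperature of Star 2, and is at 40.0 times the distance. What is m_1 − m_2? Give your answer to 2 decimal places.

9.05

L_1/L_2 = (1.13)²(0.740)⁴ = 0.3829.
F_1/F_2 = (L_1/L_2)/(d_1/d_2)² = 0.3829/1600 = 2.393×10^-4.
m_1 − m_2 = −2.5 log₁₀(2.393×10^-4) = 9.05.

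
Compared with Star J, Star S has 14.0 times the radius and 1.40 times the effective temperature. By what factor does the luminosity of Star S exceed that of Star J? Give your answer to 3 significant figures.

From the Stefan–Boltzmann law, L ∝ R²T⁴, so
L_S/L_J = (R_S/R_J)² (T_S/T_J)⁴ = (14.0)² × (1.40)⁴ = 196.0 × 3.842 = 753.0.

753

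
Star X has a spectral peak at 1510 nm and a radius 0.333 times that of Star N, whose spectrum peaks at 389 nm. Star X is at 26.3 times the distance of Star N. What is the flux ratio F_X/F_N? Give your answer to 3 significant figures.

Wien's law: T_X/T_N = λ_N/λ_X = 389/1510 = 0.2576.
L_X/L_N = (R_X/R_N)²(T_X/T_N)⁴ = (0.333)²(0.2576)⁴ = 4.884×10^-4.
F_X/F_N = (L_X/L_N)/(d_X/d_N)² = 4.884×10^-4/(26.3)² = 7.061×10^-7.

7.06×10^-7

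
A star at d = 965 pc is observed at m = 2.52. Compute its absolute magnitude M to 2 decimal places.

-7.40

M = m − 5 log₁₀(d/10 pc) = 2.52 − 5 log₁₀(965/10)
  = 2.52 − 5 × 1.985 = 2.52 − 9.92 = -7.40.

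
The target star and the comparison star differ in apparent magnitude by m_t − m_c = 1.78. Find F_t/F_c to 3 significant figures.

F_t/F_c = 10^(−(m_t − m_c)/2.5) = 10^(-1.78/2.5) = 10^-0.712 = 0.1941.

0.194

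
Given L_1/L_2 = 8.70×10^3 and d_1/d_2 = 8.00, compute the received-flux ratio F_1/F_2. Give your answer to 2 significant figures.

1.4×10^2

F = L/(4πd²), so F_1/F_2 = (L_1/L_2) / (d_1/d_2)²
= 8.70×10^3 / (8.00)² = 8.70×10^3 / 64.00 = 135.9.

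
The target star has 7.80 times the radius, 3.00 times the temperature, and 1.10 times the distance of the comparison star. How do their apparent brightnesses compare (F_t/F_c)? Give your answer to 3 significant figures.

4.07×10^3

L_t/L_c = (R_t/R_c)²(T_t/T_c)⁴ = (7.80)² × (3.00)⁴ = 4928.
F_t/F_c = (L_t/L_c)/(d_t/d_c)² = 4928 / (1.10)² = 4073.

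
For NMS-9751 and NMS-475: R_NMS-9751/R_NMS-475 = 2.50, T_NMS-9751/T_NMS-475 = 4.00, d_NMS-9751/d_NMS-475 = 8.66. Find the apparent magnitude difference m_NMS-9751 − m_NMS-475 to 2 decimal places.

L_NMS-9751/L_NMS-475 = (2.50)²(4.00)⁴ = 1600.
F_NMS-9751/F_NMS-475 = (L_NMS-9751/L_NMS-475)/(d_NMS-9751/d_NMS-475)² = 1600/75.00 = 21.33.
m_NMS-9751 − m_NMS-475 = −2.5 log₁₀(21.33) = -3.32.

-3.32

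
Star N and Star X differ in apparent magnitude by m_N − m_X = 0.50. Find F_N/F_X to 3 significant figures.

0.631

F_N/F_X = 10^(−(m_N − m_X)/2.5) = 10^(-0.50/2.5) = 10^-0.200 = 0.6310.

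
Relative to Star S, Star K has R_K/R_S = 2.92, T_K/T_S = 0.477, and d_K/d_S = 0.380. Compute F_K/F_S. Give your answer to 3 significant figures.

3.06

L_K/L_S = (R_K/R_S)²(T_K/T_S)⁴ = (2.92)² × (0.477)⁴ = 0.4414.
F_K/F_S = (L_K/L_S)/(d_K/d_S)² = 0.4414 / (0.380)² = 3.057.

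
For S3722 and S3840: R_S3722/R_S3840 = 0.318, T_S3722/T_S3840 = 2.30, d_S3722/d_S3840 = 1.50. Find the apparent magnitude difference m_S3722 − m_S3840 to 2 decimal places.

L_S3722/L_S3840 = (0.318)²(2.30)⁴ = 2.830.
F_S3722/F_S3840 = (L_S3722/L_S3840)/(d_S3722/d_S3840)² = 2.830/2.250 = 1.258.
m_S3722 − m_S3840 = −2.5 log₁₀(1.258) = -0.25.

-0.25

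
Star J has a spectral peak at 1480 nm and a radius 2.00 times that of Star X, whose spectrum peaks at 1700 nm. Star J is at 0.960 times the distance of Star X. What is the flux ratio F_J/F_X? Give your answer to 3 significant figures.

7.56

Wien's law: T_J/T_X = λ_X/λ_J = 1700/1480 = 1.149.
L_J/L_X = (R_J/R_X)²(T_J/T_X)⁴ = (2.00)²(1.149)⁴ = 6.963.
F_J/F_X = (L_J/L_X)/(d_J/d_X)² = 6.963/(0.960)² = 7.556.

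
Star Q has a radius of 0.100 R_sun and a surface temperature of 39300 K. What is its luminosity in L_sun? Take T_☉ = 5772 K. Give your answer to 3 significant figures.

L/L_☉ = (R/R_☉)² (T/T_☉)⁴ = (0.100)² × (39300/5772)⁴
       = 0.01000 × (6.809)⁴ = 0.01000 × 2149 = 21.49.

21.5 L_sun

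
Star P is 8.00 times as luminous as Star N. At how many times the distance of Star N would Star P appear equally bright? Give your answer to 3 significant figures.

Equal flux requires L_P/d_P² = L_N/d_N², so d_P/d_N = √(L_P/L_N)
= √(8.00) = 2.828.

2.83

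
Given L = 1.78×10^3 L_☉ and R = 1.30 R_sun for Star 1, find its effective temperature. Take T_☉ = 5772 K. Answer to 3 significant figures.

3.29×10^4 K

T/T_☉ = (L/L_☉)^(1/4) / (R/R_☉)^(1/2)
T = 5772 × (1.78×10^3)^(1/4) / √(1.30) = 5772 × 6.495 / 1.140 = 3.288×10^4 K.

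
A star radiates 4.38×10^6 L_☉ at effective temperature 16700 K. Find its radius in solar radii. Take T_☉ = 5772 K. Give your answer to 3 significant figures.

250 solar radii

R/R_☉ = √(L/L_☉) / (T/T_☉)² = √(4.38×10^6) / (2.893)²
       = 2093 / 8.371 = 250.0.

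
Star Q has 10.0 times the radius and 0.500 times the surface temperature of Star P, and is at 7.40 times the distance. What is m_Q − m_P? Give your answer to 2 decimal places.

2.36

L_Q/L_P = (10.0)²(0.500)⁴ = 6.250.
F_Q/F_P = (L_Q/L_P)/(d_Q/d_P)² = 6.250/54.76 = 0.1141.
m_Q − m_P = −2.5 log₁₀(0.1141) = 2.36.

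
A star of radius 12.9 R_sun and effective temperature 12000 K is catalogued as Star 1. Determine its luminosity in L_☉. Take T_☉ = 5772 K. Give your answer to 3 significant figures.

L/L_☉ = (R/R_☉)² (T/T_☉)⁴ = (12.9)² × (12000/5772)⁴
       = 166.4 × (2.079)⁴ = 166.4 × 18.68 = 3109.

3.11×10^3 L_☉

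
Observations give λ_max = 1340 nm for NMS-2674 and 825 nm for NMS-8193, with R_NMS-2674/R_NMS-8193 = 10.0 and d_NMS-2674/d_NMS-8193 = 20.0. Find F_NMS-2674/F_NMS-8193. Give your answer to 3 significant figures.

0.0359

Wien's law: T_NMS-2674/T_NMS-8193 = λ_NMS-8193/λ_NMS-2674 = 825/1340 = 0.6157.
L_NMS-2674/L_NMS-8193 = (R_NMS-2674/R_NMS-8193)²(T_NMS-2674/T_NMS-8193)⁴ = (10.0)²(0.6157)⁴ = 14.37.
F_NMS-2674/F_NMS-8193 = (L_NMS-2674/L_NMS-8193)/(d_NMS-2674/d_NMS-8193)² = 14.37/(20.0)² = 0.03592.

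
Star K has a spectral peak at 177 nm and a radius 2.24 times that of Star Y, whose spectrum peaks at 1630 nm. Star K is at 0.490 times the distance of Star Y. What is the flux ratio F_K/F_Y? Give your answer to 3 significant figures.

Wien's law: T_K/T_Y = λ_Y/λ_K = 1630/177 = 9.209.
L_K/L_Y = (R_K/R_Y)²(T_K/T_Y)⁴ = (2.24)²(9.209)⁴ = 3.609×10^4.
F_K/F_Y = (L_K/L_Y)/(d_K/d_Y)² = 3.609×10^4/(0.490)² = 1.503×10^5.

1.50×10^5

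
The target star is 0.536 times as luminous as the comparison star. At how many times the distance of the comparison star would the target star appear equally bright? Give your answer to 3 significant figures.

0.732

Equal flux requires L_t/d_t² = L_c/d_c², so d_t/d_c = √(L_t/L_c)
= √(0.536) = 0.7321.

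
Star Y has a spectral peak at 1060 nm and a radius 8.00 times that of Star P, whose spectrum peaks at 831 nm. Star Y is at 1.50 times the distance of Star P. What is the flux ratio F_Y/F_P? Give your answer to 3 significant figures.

Wien's law: T_Y/T_P = λ_P/λ_Y = 831/1060 = 0.7840.
L_Y/L_P = (R_Y/R_P)²(T_Y/T_P)⁴ = (8.00)²(0.7840)⁴ = 24.17.
F_Y/F_P = (L_Y/L_P)/(d_Y/d_P)² = 24.17/(1.50)² = 10.74.

10.7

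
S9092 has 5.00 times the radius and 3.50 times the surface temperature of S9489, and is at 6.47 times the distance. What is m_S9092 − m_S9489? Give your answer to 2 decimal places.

-4.88

L_S9092/L_S9489 = (5.00)²(3.50)⁴ = 3752.
F_S9092/F_S9489 = (L_S9092/L_S9489)/(d_S9092/d_S9489)² = 3752/41.86 = 89.62.
m_S9092 − m_S9489 = −2.5 log₁₀(89.62) = -4.88.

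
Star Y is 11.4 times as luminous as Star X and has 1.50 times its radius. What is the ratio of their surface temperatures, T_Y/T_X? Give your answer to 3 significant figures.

1.50

L ∝ R²T⁴ gives T ∝ (L/R²)^(1/4), so
T_Y/T_X = (11.4 / 1.50²)^(1/4) = (5.067)^(1/4) = 1.500.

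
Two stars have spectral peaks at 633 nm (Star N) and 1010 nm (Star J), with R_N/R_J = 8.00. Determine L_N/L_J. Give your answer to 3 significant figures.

Wien's law gives T ∝ 1/λ_max, so T_N/T_J = λ_J/λ_N = 1010/633 = 1.596.
Then L ∝ R²T⁴ gives L_N/L_J = (8.00)² × (1.596)⁴ = 64.00 × 6.481 = 414.8.

415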